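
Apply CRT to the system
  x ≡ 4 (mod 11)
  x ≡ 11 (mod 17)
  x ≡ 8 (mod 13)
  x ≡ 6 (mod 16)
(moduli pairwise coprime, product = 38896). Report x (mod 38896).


Product of moduli M = 11 · 17 · 13 · 16 = 38896.
Merge one congruence at a time:
  Start: x ≡ 4 (mod 11).
  Combine with x ≡ 11 (mod 17); new modulus lcm = 187.
    Write x = 4 + 11·t and substitute into x ≡ 11 (mod 17): 11·t ≡ 11 − 4 = 7 (mod 17).
    The inverse of 11 mod 17 is 14 (since 11·14 = 154 = 9·17 + 1), so t ≡ 14·7 = 98 ≡ 13 (mod 17).
    Then x = 4 + 11·13 = 147, valid modulo lcm(11, 17) = 187: x ≡ 147 (mod 187).
  Combine with x ≡ 8 (mod 13); new modulus lcm = 2431.
    Write x = 147 + 187·t and substitute into x ≡ 8 (mod 13): 187·t ≡ 8 − 147 = -139 (mod 13).
    Reduce coefficients mod 13: 5·t ≡ 4 (mod 13).
    The inverse of 5 mod 13 is 8 (since 5·8 = 40 = 3·13 + 1), so t ≡ 8·4 = 32 ≡ 6 (mod 13).
    Then x = 147 + 187·6 = 1269, valid modulo lcm(187, 13) = 2431: x ≡ 1269 (mod 2431).
  Combine with x ≡ 6 (mod 16); new modulus lcm = 38896.
    Write x = 1269 + 2431·t and substitute into x ≡ 6 (mod 16): 2431·t ≡ 6 − 1269 = -1263 (mod 16).
    Reduce coefficients mod 16: 15·t ≡ 1 (mod 16).
    The inverse of 15 mod 16 is 15 (since 15·15 = 225 = 14·16 + 1), so t ≡ 15·1 = 15 ≡ 15 (mod 16).
    Then x = 1269 + 2431·15 = 37734, valid modulo lcm(2431, 16) = 38896: x ≡ 37734 (mod 38896).
Verify against each original: 37734 mod 11 = 4, 37734 mod 17 = 11, 37734 mod 13 = 8, 37734 mod 16 = 6.

x ≡ 37734 (mod 38896).


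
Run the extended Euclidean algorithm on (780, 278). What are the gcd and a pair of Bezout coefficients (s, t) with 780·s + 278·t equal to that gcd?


Euclidean algorithm on (780, 278) — divide until remainder is 0:
  780 = 2 · 278 + 224
  278 = 1 · 224 + 54
  224 = 4 · 54 + 8
  54 = 6 · 8 + 6
  8 = 1 · 6 + 2
  6 = 3 · 2 + 0
gcd(780, 278) = 2.
Track Bezout coefficients alongside the remainders: start with r₀ = 780 = a·1 + b·0 (s = 1, t = 0) and r₁ = 278 = a·0 + b·1 (s = 0, t = 1); each new remainder r_{k+1} = r_{k-1} − q_k·r_k inherits s_{k+1} = s_{k-1} − q_k·s_k, t_{k+1} = t_{k-1} − q_k·t_k, so r_k = a·s_k + b·t_k at every step:
  q = 2: r = 224, s = 1 − 2·0 = 1, t = 0 − 2·1 = -2  (check: 780·1 + 278·(-2) = 224)
  q = 1: r = 54, s = 0 − 1·1 = -1, t = 1 − 1·(-2) = 3  (check: 780·(-1) + 278·3 = 54)
  q = 4: r = 8, s = 1 − 4·(-1) = 5, t = -2 − 4·3 = -14  (check: 780·5 + 278·(-14) = 8)
  q = 6: r = 6, s = -1 − 6·5 = -31, t = 3 − 6·(-14) = 87  (check: 780·(-31) + 278·87 = 6)
  q = 1: r = 2, s = 5 − 1·(-31) = 36, t = -14 − 1·87 = -101  (check: 780·36 + 278·(-101) = 2)
The row with r = 2 (the gcd) gives the Bezout coefficients s = 36, t = -101.
Result: 780 · (36) + 278 · (-101) = 2.

gcd(780, 278) = 2; s = 36, t = -101 (check: 780·36 + 278·(-101) = 2).


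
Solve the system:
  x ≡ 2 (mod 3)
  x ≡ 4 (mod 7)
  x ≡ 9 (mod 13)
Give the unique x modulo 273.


Moduli 3, 7, 13 are pairwise coprime; by CRT there is a unique solution modulo M = 3 · 7 · 13 = 273.
Solve pairwise, accumulating the modulus:
  Start with x ≡ 2 (mod 3).
  Combine with x ≡ 4 (mod 7): since gcd(3, 7) = 1, we get a unique residue mod 21.
    Write x = 2 + 3·t and substitute into x ≡ 4 (mod 7): 3·t ≡ 4 − 2 = 2 (mod 7).
    The inverse of 3 mod 7 is 5 (since 3·5 = 15 = 2·7 + 1), so t ≡ 5·2 = 10 ≡ 3 (mod 7).
    Then x = 2 + 3·3 = 11, valid modulo lcm(3, 7) = 21: x ≡ 11 (mod 21).
  Combine with x ≡ 9 (mod 13): since gcd(21, 13) = 1, we get a unique residue mod 273.
    Write x = 11 + 21·t and substitute into x ≡ 9 (mod 13): 21·t ≡ 9 − 11 = -2 (mod 13).
    Reduce coefficients mod 13: 8·t ≡ 11 (mod 13).
    The inverse of 8 mod 13 is 5 (since 8·5 = 40 = 3·13 + 1), so t ≡ 5·11 = 55 ≡ 3 (mod 13).
    Then x = 11 + 21·3 = 74, valid modulo lcm(21, 13) = 273: x ≡ 74 (mod 273).
Verify: 74 mod 3 = 2 ✓, 74 mod 7 = 4 ✓, 74 mod 13 = 9 ✓.

x ≡ 74 (mod 273).


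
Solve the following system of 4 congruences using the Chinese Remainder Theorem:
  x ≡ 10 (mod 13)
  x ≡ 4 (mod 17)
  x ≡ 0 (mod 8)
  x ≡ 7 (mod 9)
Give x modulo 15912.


Product of moduli M = 13 · 17 · 8 · 9 = 15912.
Merge one congruence at a time:
  Start: x ≡ 10 (mod 13).
  Combine with x ≡ 4 (mod 17); new modulus lcm = 221.
    Write x = 10 + 13·t and substitute into x ≡ 4 (mod 17): 13·t ≡ 4 − 10 = -6 (mod 17).
    Reduce coefficients mod 17: 13·t ≡ 11 (mod 17).
    The inverse of 13 mod 17 is 4 (since 13·4 = 52 = 3·17 + 1), so t ≡ 4·11 = 44 ≡ 10 (mod 17).
    Then x = 10 + 13·10 = 140, valid modulo lcm(13, 17) = 221: x ≡ 140 (mod 221).
  Combine with x ≡ 0 (mod 8); new modulus lcm = 1768.
    Write x = 140 + 221·t and substitute into x ≡ 0 (mod 8): 221·t ≡ 0 − 140 = -140 (mod 8).
    Reduce coefficients mod 8: 5·t ≡ 4 (mod 8).
    The inverse of 5 mod 8 is 5 (since 5·5 = 25 = 3·8 + 1), so t ≡ 5·4 = 20 ≡ 4 (mod 8).
    Then x = 140 + 221·4 = 1024, valid modulo lcm(221, 8) = 1768: x ≡ 1024 (mod 1768).
  Combine with x ≡ 7 (mod 9); new modulus lcm = 15912.
    Write x = 1024 + 1768·t and substitute into x ≡ 7 (mod 9): 1768·t ≡ 7 − 1024 = -1017 (mod 9).
    Reduce coefficients mod 9: 4·t ≡ 0 (mod 9).
    The inverse of 4 mod 9 is 7 (since 4·7 = 28 = 3·9 + 1), so t ≡ 7·0 = 0 ≡ 0 (mod 9).
    Then x = 1024 + 1768·0 = 1024, valid modulo lcm(1768, 9) = 15912: x ≡ 1024 (mod 15912).
Verify against each original: 1024 mod 13 = 10, 1024 mod 17 = 4, 1024 mod 8 = 0, 1024 mod 9 = 7.

x ≡ 1024 (mod 15912).


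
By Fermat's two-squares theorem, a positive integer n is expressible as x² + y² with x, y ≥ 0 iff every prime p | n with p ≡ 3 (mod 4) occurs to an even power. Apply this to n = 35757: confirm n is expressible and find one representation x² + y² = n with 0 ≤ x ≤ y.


Step 1: Factor n = 35757 = 3^2 · 29 · 137.
Step 2: Check the mod-4 condition on each prime factor: 3 ≡ 3 (mod 4), exponent 2 (must be even); 29 ≡ 1 (mod 4), exponent 1; 137 ≡ 1 (mod 4), exponent 1.
All primes ≡ 3 (mod 4) appear to even exponent (or don't appear), so by the two-squares theorem n IS expressible as a sum of two squares.
Step 3: Build a representation. Group n = k² · m with k = 3 and m = 29 · 137 = 3973 (a product of primes ≡ 1 (mod 4)); a representation of m scales to one of n via (k·x)² + (k·y)² = k²(x² + y²). Each prime p ≡ 1 (mod 4) is itself a sum of two squares; find a² by testing p − a² for a perfect square:
  29: 29 − 1² = 28, 29 − 2² = 25 = 5² ⇒ 29 = 2² + 5².
  137: 137 − 1² = 136, 137 − 2² = 133, 137 − 3² = 128, 137 − 4² = 121 = 11² ⇒ 137 = 4² + 11².
  Combine using the Brahmagupta–Fibonacci identity (a² + b²)(c² + d²) = (ac − bd)² + (ad + bc)² = (ac + bd)² + (ad − bc)²:
  29 · 137 = 3973: from (2² + 5²)(4² + 11²), take (2·4 − 5·11, 2·11 + 5·4) = (8 − 55, 22 + 20) = (-47, 42); dropping signs (only squares matter) gives (47, 42); check 47² + 42² = 2209 + 1764 = 3973 ✓.
  Scale by k = 3: (3·47, 3·42) = (141, 126).
Step 4: Order so x ≤ y and verify: 126² + 141² = 15876 + 19881 = 35757 = n. ✓

n = 35757 = 126² + 141² (one valid representation with x ≤ y).


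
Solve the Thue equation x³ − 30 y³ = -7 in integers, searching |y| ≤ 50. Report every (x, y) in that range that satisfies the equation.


The equation is x³ - 30y³ = -7. For fixed y, x³ = 30·y³ − 7, so a solution requires the RHS to be a perfect cube.
Strategy: iterate y from -50 to 50, compute RHS = 30·y³ − 7, and check whether it is a (positive or negative) perfect cube.
Check small values of y:
  y = 0: RHS = -7 is not a perfect cube.
  y = 1: RHS = 23 is not a perfect cube.
  y = -1: RHS = -37 is not a perfect cube.
  y = 2: RHS = 233 is not a perfect cube.
  y = -2: RHS = -247 is not a perfect cube.
  y = 3: RHS = 803 is not a perfect cube.
  y = -3: RHS = -817 is not a perfect cube.
Continuing the search up to |y| = 50 finds no solutions either.
No (x, y) in the scanned range satisfies the equation.

No integer solutions with |y| ≤ 50.


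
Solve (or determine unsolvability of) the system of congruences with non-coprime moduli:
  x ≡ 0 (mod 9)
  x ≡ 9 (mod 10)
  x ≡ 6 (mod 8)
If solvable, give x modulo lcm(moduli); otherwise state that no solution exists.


Moduli 9, 10, 8 are not pairwise coprime, so CRT works modulo lcm(m_i) when all pairwise compatibility conditions hold.
Pairwise compatibility: gcd(m_i, m_j) must divide a_i - a_j for every pair.
Merge one congruence at a time:
  Start: x ≡ 0 (mod 9).
  Combine with x ≡ 9 (mod 10): gcd(9, 10) = 1; 9 - 0 = 9, which IS divisible by 1, so compatible.
    Write x = 0 + 9·t and substitute into x ≡ 9 (mod 10): 9·t ≡ 9 − 0 = 9 (mod 10).
    The inverse of 9 mod 10 is 9 (since 9·9 = 81 = 8·10 + 1), so t ≡ 9·9 = 81 ≡ 1 (mod 10).
    Then x = 0 + 9·1 = 9, valid modulo lcm(9, 10) = 90: x ≡ 9 (mod 90).
  Combine with x ≡ 6 (mod 8): gcd(90, 8) = 2, and 6 - 9 = -3 is NOT divisible by 2.
    ⇒ system is inconsistent (no integer solution).

No solution (the system is inconsistent).


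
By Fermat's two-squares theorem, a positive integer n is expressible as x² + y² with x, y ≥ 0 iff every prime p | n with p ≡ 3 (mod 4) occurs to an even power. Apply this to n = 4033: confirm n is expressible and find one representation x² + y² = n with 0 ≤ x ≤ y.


Step 1: Factor n = 4033 = 37 · 109.
Step 2: Check the mod-4 condition on each prime factor: 37 ≡ 1 (mod 4), exponent 1; 109 ≡ 1 (mod 4), exponent 1.
All primes ≡ 3 (mod 4) appear to even exponent (or don't appear), so by the two-squares theorem n IS expressible as a sum of two squares.
Step 3: Build a representation. Here n = 37 · 109 is a product of primes ≡ 1 (mod 4). Each prime p ≡ 1 (mod 4) is itself a sum of two squares; find a² by testing p − a² for a perfect square:
  37: 37 − 1² = 36 = 6² ⇒ 37 = 1² + 6².
  109: 109 − 1² = 108, 109 − 2² = 105, 109 − 3² = 100 = 10² ⇒ 109 = 3² + 10².
  Combine using the Brahmagupta–Fibonacci identity (a² + b²)(c² + d²) = (ac − bd)² + (ad + bc)² = (ac + bd)² + (ad − bc)²:
  37 · 109 = 4033: from (1² + 6²)(3² + 10²), take (1·3 − 6·10, 1·10 + 6·3) = (3 − 60, 10 + 18) = (-57, 28); dropping signs (only squares matter) gives (57, 28); check 57² + 28² = 3249 + 784 = 4033 ✓.
Step 4: Order so x ≤ y and verify: 28² + 57² = 784 + 3249 = 4033 = n. ✓

n = 4033 = 28² + 57² (one valid representation with x ≤ y).


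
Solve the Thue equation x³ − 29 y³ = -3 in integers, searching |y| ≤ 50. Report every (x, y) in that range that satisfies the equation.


The equation is x³ - 29y³ = -3. For fixed y, x³ = 29·y³ − 3, so a solution requires the RHS to be a perfect cube.
Strategy: iterate y from -50 to 50, compute RHS = 29·y³ − 3, and check whether it is a (positive or negative) perfect cube.
Check small values of y:
  y = 0: RHS = -3 is not a perfect cube.
  y = 1: RHS = 26 is not a perfect cube.
  y = -1: RHS = -32 is not a perfect cube.
  y = 2: RHS = 229 is not a perfect cube.
  y = -2: RHS = -235 is not a perfect cube.
  y = 3: RHS = 780 is not a perfect cube.
  y = -3: RHS = -786 is not a perfect cube.
Continuing the search up to |y| = 50 finds no solutions either.
No (x, y) in the scanned range satisfies the equation.

No integer solutions with |y| ≤ 50.


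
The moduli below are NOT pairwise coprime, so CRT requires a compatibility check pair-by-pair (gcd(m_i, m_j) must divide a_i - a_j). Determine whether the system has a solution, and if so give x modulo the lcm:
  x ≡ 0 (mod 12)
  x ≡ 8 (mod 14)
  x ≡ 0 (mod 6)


Moduli 12, 14, 6 are not pairwise coprime, so CRT works modulo lcm(m_i) when all pairwise compatibility conditions hold.
Pairwise compatibility: gcd(m_i, m_j) must divide a_i - a_j for every pair.
Merge one congruence at a time:
  Start: x ≡ 0 (mod 12).
  Combine with x ≡ 8 (mod 14): gcd(12, 14) = 2; 8 - 0 = 8, which IS divisible by 2, so compatible.
    Write x = 0 + 12·t and substitute into x ≡ 8 (mod 14): 12·t ≡ 8 − 0 = 8 (mod 14).
    Divide the congruence (and modulus) by g = 2: 6·t ≡ 4 (mod 7).
    The inverse of 6 mod 7 is 6 (since 6·6 = 36 = 5·7 + 1), so t ≡ 6·4 = 24 ≡ 3 (mod 7).
    Then x = 0 + 12·3 = 36, valid modulo lcm(12, 14) = 84: x ≡ 36 (mod 84).
  Combine with x ≡ 0 (mod 6): gcd(84, 6) = 6; 0 - 36 = -36, which IS divisible by 6, so compatible.
    Write x = 36 + 84·t and substitute into x ≡ 0 (mod 6): 84·t ≡ 0 − 36 = -36 (mod 6).
    Divide the congruence (and modulus) by g = 6: 14·t ≡ -6 (mod 1).
    Modulo 1 every t works; take t = 0.
    Then x = 36 + 84·0 = 36, valid modulo lcm(84, 6) = 84: x ≡ 36 (mod 84).
Verify: 36 mod 12 = 0, 36 mod 14 = 8, 36 mod 6 = 0.

x ≡ 36 (mod 84).


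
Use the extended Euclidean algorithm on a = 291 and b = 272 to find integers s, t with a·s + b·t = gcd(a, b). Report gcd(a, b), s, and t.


Euclidean algorithm on (291, 272) — divide until remainder is 0:
  291 = 1 · 272 + 19
  272 = 14 · 19 + 6
  19 = 3 · 6 + 1
  6 = 6 · 1 + 0
gcd(291, 272) = 1.
Track Bezout coefficients alongside the remainders: start with r₀ = 291 = a·1 + b·0 (s = 1, t = 0) and r₁ = 272 = a·0 + b·1 (s = 0, t = 1); each new remainder r_{k+1} = r_{k-1} − q_k·r_k inherits s_{k+1} = s_{k-1} − q_k·s_k, t_{k+1} = t_{k-1} − q_k·t_k, so r_k = a·s_k + b·t_k at every step:
  q = 1: r = 19, s = 1 − 1·0 = 1, t = 0 − 1·1 = -1  (check: 291·1 + 272·(-1) = 19)
  q = 14: r = 6, s = 0 − 14·1 = -14, t = 1 − 14·(-1) = 15  (check: 291·(-14) + 272·15 = 6)
  q = 3: r = 1, s = 1 − 3·(-14) = 43, t = -1 − 3·15 = -46  (check: 291·43 + 272·(-46) = 1)
The row with r = 1 (the gcd) gives the Bezout coefficients s = 43, t = -46.
Result: 291 · (43) + 272 · (-46) = 1.

gcd(291, 272) = 1; s = 43, t = -46 (check: 291·43 + 272·(-46) = 1).


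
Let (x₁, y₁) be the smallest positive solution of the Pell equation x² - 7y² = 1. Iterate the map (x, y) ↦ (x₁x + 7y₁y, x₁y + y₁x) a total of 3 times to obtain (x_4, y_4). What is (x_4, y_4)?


Step 1: Find the fundamental solution (x₁, y₁) of x² - 7y² = 1.
  Expand √7 as a continued fraction. a₀ = ⌊√7⌋ = 2; iterate m_{k+1} = d_k·a_k − m_k, d_{k+1} = (7 − m_{k+1}²)/d_k, a_{k+1} = ⌊(a₀ + m_{k+1})/d_{k+1}⌋ (starting m₀ = 0, d₀ = 1), with convergents p_k = a_k·p_{k-1} + p_{k-2}, q_k = a_k·q_{k-1} + q_{k-2} (p₋₁ = 1, q₋₁ = 0):
  k = 0: a₀ = 2; p₀/q₀ = 2/1; p₀² − 7·q₀² = 4 − 7 = -3.
  k = 1: m = 2, d = 3, a = ⌊(2 + 2)/3⌋ = 1; p/q = (1·2 + 1)/(1·1 + 0) = 3/1; p² − 7·q² = 9 − 7 = 2.
  k = 2: m = 1, d = 2, a = ⌊(2 + 1)/2⌋ = 1; p/q = (1·3 + 2)/(1·1 + 1) = 5/2; p² − 7·q² = 25 − 28 = -3.
  k = 3: m = 1, d = 3, a = ⌊(2 + 1)/3⌋ = 1; p/q = (1·5 + 3)/(1·2 + 1) = 8/3; p² − 7·q² = 64 − 63 = 1.
  The first convergent with p² − 7·q² = 1 gives the fundamental solution (x₁, y₁) = (8, 3).
Step 2: Apply the recurrence (x_{n+1}, y_{n+1}) = (x₁x_n + 7y₁y_n, x₁y_n + y₁x_n) repeatedly.
  From (x_1, y_1) = (8, 3): x_2 = 8·8 + 7·3·3 = 127; y_2 = 8·3 + 3·8 = 48.
  From (x_2, y_2) = (127, 48): x_3 = 8·127 + 7·3·48 = 2024; y_3 = 8·48 + 3·127 = 765.
  From (x_3, y_3) = (2024, 765): x_4 = 8·2024 + 7·3·765 = 32257; y_4 = 8·765 + 3·2024 = 12192.
Step 3: Verify x_4² - 7·y_4² = 1040514049 - 1040514048 = 1 (should be 1). ✓

(x_1, y_1) = (8, 3); (x_4, y_4) = (32257, 12192).


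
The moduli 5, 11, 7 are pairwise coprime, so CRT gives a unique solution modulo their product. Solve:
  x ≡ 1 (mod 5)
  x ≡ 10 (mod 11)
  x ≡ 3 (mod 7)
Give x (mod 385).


Moduli 5, 11, 7 are pairwise coprime; by CRT there is a unique solution modulo M = 5 · 11 · 7 = 385.
Solve pairwise, accumulating the modulus:
  Start with x ≡ 1 (mod 5).
  Combine with x ≡ 10 (mod 11): since gcd(5, 11) = 1, we get a unique residue mod 55.
    Write x = 1 + 5·t and substitute into x ≡ 10 (mod 11): 5·t ≡ 10 − 1 = 9 (mod 11).
    The inverse of 5 mod 11 is 9 (since 5·9 = 45 = 4·11 + 1), so t ≡ 9·9 = 81 ≡ 4 (mod 11).
    Then x = 1 + 5·4 = 21, valid modulo lcm(5, 11) = 55: x ≡ 21 (mod 55).
  Combine with x ≡ 3 (mod 7): since gcd(55, 7) = 1, we get a unique residue mod 385.
    Write x = 21 + 55·t and substitute into x ≡ 3 (mod 7): 55·t ≡ 3 − 21 = -18 (mod 7).
    Reduce coefficients mod 7: 6·t ≡ 3 (mod 7).
    The inverse of 6 mod 7 is 6 (since 6·6 = 36 = 5·7 + 1), so t ≡ 6·3 = 18 ≡ 4 (mod 7).
    Then x = 21 + 55·4 = 241, valid modulo lcm(55, 7) = 385: x ≡ 241 (mod 385).
Verify: 241 mod 5 = 1 ✓, 241 mod 11 = 10 ✓, 241 mod 7 = 3 ✓.

x ≡ 241 (mod 385).


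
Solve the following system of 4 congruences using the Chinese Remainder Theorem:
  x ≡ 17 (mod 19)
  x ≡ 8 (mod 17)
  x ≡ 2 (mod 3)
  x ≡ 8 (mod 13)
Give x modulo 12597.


Product of moduli M = 19 · 17 · 3 · 13 = 12597.
Merge one congruence at a time:
  Start: x ≡ 17 (mod 19).
  Combine with x ≡ 8 (mod 17); new modulus lcm = 323.
    Write x = 17 + 19·t and substitute into x ≡ 8 (mod 17): 19·t ≡ 8 − 17 = -9 (mod 17).
    Reduce coefficients mod 17: 2·t ≡ 8 (mod 17).
    The inverse of 2 mod 17 is 9 (since 2·9 = 18 = 1·17 + 1), so t ≡ 9·8 = 72 ≡ 4 (mod 17).
    Then x = 17 + 19·4 = 93, valid modulo lcm(19, 17) = 323: x ≡ 93 (mod 323).
  Combine with x ≡ 2 (mod 3); new modulus lcm = 969.
    Write x = 93 + 323·t and substitute into x ≡ 2 (mod 3): 323·t ≡ 2 − 93 = -91 (mod 3).
    Reduce coefficients mod 3: 2·t ≡ 2 (mod 3).
    The inverse of 2 mod 3 is 2 (since 2·2 = 4 = 1·3 + 1), so t ≡ 2·2 = 4 ≡ 1 (mod 3).
    Then x = 93 + 323·1 = 416, valid modulo lcm(323, 3) = 969: x ≡ 416 (mod 969).
  Combine with x ≡ 8 (mod 13); new modulus lcm = 12597.
    Write x = 416 + 969·t and substitute into x ≡ 8 (mod 13): 969·t ≡ 8 − 416 = -408 (mod 13).
    Reduce coefficients mod 13: 7·t ≡ 8 (mod 13).
    The inverse of 7 mod 13 is 2 (since 7·2 = 14 = 1·13 + 1), so t ≡ 2·8 = 16 ≡ 3 (mod 13).
    Then x = 416 + 969·3 = 3323, valid modulo lcm(969, 13) = 12597: x ≡ 3323 (mod 12597).
Verify against each original: 3323 mod 19 = 17, 3323 mod 17 = 8, 3323 mod 3 = 2, 3323 mod 13 = 8.

x ≡ 3323 (mod 12597).


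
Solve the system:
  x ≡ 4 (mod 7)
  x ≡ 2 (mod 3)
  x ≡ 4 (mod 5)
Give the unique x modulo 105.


Moduli 7, 3, 5 are pairwise coprime; by CRT there is a unique solution modulo M = 7 · 3 · 5 = 105.
Solve pairwise, accumulating the modulus:
  Start with x ≡ 4 (mod 7).
  Combine with x ≡ 2 (mod 3): since gcd(7, 3) = 1, we get a unique residue mod 21.
    Write x = 4 + 7·t and substitute into x ≡ 2 (mod 3): 7·t ≡ 2 − 4 = -2 (mod 3).
    Reduce coefficients mod 3: 1·t ≡ 1 (mod 3).
    So t ≡ 1 (mod 3).
    Then x = 4 + 7·1 = 11, valid modulo lcm(7, 3) = 21: x ≡ 11 (mod 21).
  Combine with x ≡ 4 (mod 5): since gcd(21, 5) = 1, we get a unique residue mod 105.
    Write x = 11 + 21·t and substitute into x ≡ 4 (mod 5): 21·t ≡ 4 − 11 = -7 (mod 5).
    Reduce coefficients mod 5: 1·t ≡ 3 (mod 5).
    So t ≡ 3 (mod 5).
    Then x = 11 + 21·3 = 74, valid modulo lcm(21, 5) = 105: x ≡ 74 (mod 105).
Verify: 74 mod 7 = 4 ✓, 74 mod 3 = 2 ✓, 74 mod 5 = 4 ✓.

x ≡ 74 (mod 105).


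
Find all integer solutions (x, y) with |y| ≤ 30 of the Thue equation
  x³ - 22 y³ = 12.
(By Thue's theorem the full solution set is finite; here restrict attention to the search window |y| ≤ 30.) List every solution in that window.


The equation is x³ - 22y³ = 12. For fixed y, x³ = 22·y³ + 12, so a solution requires the RHS to be a perfect cube.
Strategy: iterate y from -30 to 30, compute RHS = 22·y³ + 12, and check whether it is a (positive or negative) perfect cube.
Check small values of y:
  y = 0: RHS = 12 is not a perfect cube.
  y = 1: RHS = 34 is not a perfect cube.
  y = -1: RHS = -10 is not a perfect cube.
  y = 2: RHS = 188 is not a perfect cube.
  y = -2: RHS = -164 is not a perfect cube.
  y = 3: RHS = 606 is not a perfect cube.
  y = -3: RHS = -582 is not a perfect cube.
Continuing the search up to |y| = 30 finds no solutions either.
No (x, y) in the scanned range satisfies the equation.

No integer solutions with |y| ≤ 30.


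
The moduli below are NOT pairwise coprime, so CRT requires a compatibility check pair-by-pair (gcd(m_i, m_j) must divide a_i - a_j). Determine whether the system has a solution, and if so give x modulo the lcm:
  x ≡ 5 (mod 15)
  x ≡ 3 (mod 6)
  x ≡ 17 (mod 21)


Moduli 15, 6, 21 are not pairwise coprime, so CRT works modulo lcm(m_i) when all pairwise compatibility conditions hold.
Pairwise compatibility: gcd(m_i, m_j) must divide a_i - a_j for every pair.
Merge one congruence at a time:
  Start: x ≡ 5 (mod 15).
  Combine with x ≡ 3 (mod 6): gcd(15, 6) = 3, and 3 - 5 = -2 is NOT divisible by 3.
    ⇒ system is inconsistent (no integer solution).

No solution (the system is inconsistent).


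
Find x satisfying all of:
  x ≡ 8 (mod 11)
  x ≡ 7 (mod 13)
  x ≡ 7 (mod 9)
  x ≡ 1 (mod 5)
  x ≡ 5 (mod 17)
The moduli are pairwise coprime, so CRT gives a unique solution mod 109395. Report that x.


Product of moduli M = 11 · 13 · 9 · 5 · 17 = 109395.
Merge one congruence at a time:
  Start: x ≡ 8 (mod 11).
  Combine with x ≡ 7 (mod 13); new modulus lcm = 143.
    Write x = 8 + 11·t and substitute into x ≡ 7 (mod 13): 11·t ≡ 7 − 8 = -1 (mod 13).
    Reduce coefficients mod 13: 11·t ≡ 12 (mod 13).
    The inverse of 11 mod 13 is 6 (since 11·6 = 66 = 5·13 + 1), so t ≡ 6·12 = 72 ≡ 7 (mod 13).
    Then x = 8 + 11·7 = 85, valid modulo lcm(11, 13) = 143: x ≡ 85 (mod 143).
  Combine with x ≡ 7 (mod 9); new modulus lcm = 1287.
    Write x = 85 + 143·t and substitute into x ≡ 7 (mod 9): 143·t ≡ 7 − 85 = -78 (mod 9).
    Reduce coefficients mod 9: 8·t ≡ 3 (mod 9).
    The inverse of 8 mod 9 is 8 (since 8·8 = 64 = 7·9 + 1), so t ≡ 8·3 = 24 ≡ 6 (mod 9).
    Then x = 85 + 143·6 = 943, valid modulo lcm(143, 9) = 1287: x ≡ 943 (mod 1287).
  Combine with x ≡ 1 (mod 5); new modulus lcm = 6435.
    Write x = 943 + 1287·t and substitute into x ≡ 1 (mod 5): 1287·t ≡ 1 − 943 = -942 (mod 5).
    Reduce coefficients mod 5: 2·t ≡ 3 (mod 5).
    The inverse of 2 mod 5 is 3 (since 2·3 = 6 = 1·5 + 1), so t ≡ 3·3 = 9 ≡ 4 (mod 5).
    Then x = 943 + 1287·4 = 6091, valid modulo lcm(1287, 5) = 6435: x ≡ 6091 (mod 6435).
  Combine with x ≡ 5 (mod 17); new modulus lcm = 109395.
    Write x = 6091 + 6435·t and substitute into x ≡ 5 (mod 17): 6435·t ≡ 5 − 6091 = -6086 (mod 17).
    Reduce coefficients mod 17: 9·t ≡ 0 (mod 17).
    The inverse of 9 mod 17 is 2 (since 9·2 = 18 = 1·17 + 1), so t ≡ 2·0 = 0 ≡ 0 (mod 17).
    Then x = 6091 + 6435·0 = 6091, valid modulo lcm(6435, 17) = 109395: x ≡ 6091 (mod 109395).
Verify against each original: 6091 mod 11 = 8, 6091 mod 13 = 7, 6091 mod 9 = 7, 6091 mod 5 = 1, 6091 mod 17 = 5.

x ≡ 6091 (mod 109395).


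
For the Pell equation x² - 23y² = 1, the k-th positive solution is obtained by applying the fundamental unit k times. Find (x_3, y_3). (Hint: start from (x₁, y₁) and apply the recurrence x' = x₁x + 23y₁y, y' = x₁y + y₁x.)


Step 1: Find the fundamental solution (x₁, y₁) of x² - 23y² = 1.
  Expand √23 as a continued fraction. a₀ = ⌊√23⌋ = 4; iterate m_{k+1} = d_k·a_k − m_k, d_{k+1} = (23 − m_{k+1}²)/d_k, a_{k+1} = ⌊(a₀ + m_{k+1})/d_{k+1}⌋ (starting m₀ = 0, d₀ = 1), with convergents p_k = a_k·p_{k-1} + p_{k-2}, q_k = a_k·q_{k-1} + q_{k-2} (p₋₁ = 1, q₋₁ = 0):
  k = 0: a₀ = 4; p₀/q₀ = 4/1; p₀² − 23·q₀² = 16 − 23 = -7.
  k = 1: m = 4, d = 7, a = ⌊(4 + 4)/7⌋ = 1; p/q = (1·4 + 1)/(1·1 + 0) = 5/1; p² − 23·q² = 25 − 23 = 2.
  k = 2: m = 3, d = 2, a = ⌊(4 + 3)/2⌋ = 3; p/q = (3·5 + 4)/(3·1 + 1) = 19/4; p² − 23·q² = 361 − 368 = -7.
  k = 3: m = 3, d = 7, a = ⌊(4 + 3)/7⌋ = 1; p/q = (1·19 + 5)/(1·4 + 1) = 24/5; p² − 23·q² = 576 − 575 = 1.
  The first convergent with p² − 23·q² = 1 gives the fundamental solution (x₁, y₁) = (24, 5).
Step 2: Apply the recurrence (x_{n+1}, y_{n+1}) = (x₁x_n + 23y₁y_n, x₁y_n + y₁x_n) repeatedly.
  From (x_1, y_1) = (24, 5): x_2 = 24·24 + 23·5·5 = 1151; y_2 = 24·5 + 5·24 = 240.
  From (x_2, y_2) = (1151, 240): x_3 = 24·1151 + 23·5·240 = 55224; y_3 = 24·240 + 5·1151 = 11515.
Step 3: Verify x_3² - 23·y_3² = 3049690176 - 3049690175 = 1 (should be 1). ✓

(x_1, y_1) = (24, 5); (x_3, y_3) = (55224, 11515).


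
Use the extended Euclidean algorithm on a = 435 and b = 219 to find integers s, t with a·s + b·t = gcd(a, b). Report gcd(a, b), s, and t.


Euclidean algorithm on (435, 219) — divide until remainder is 0:
  435 = 1 · 219 + 216
  219 = 1 · 216 + 3
  216 = 72 · 3 + 0
gcd(435, 219) = 3.
Track Bezout coefficients alongside the remainders: start with r₀ = 435 = a·1 + b·0 (s = 1, t = 0) and r₁ = 219 = a·0 + b·1 (s = 0, t = 1); each new remainder r_{k+1} = r_{k-1} − q_k·r_k inherits s_{k+1} = s_{k-1} − q_k·s_k, t_{k+1} = t_{k-1} − q_k·t_k, so r_k = a·s_k + b·t_k at every step:
  q = 1: r = 216, s = 1 − 1·0 = 1, t = 0 − 1·1 = -1  (check: 435·1 + 219·(-1) = 216)
  q = 1: r = 3, s = 0 − 1·1 = -1, t = 1 − 1·(-1) = 2  (check: 435·(-1) + 219·2 = 3)
The row with r = 3 (the gcd) gives the Bezout coefficients s = -1, t = 2.
Result: 435 · (-1) + 219 · (2) = 3.

gcd(435, 219) = 3; s = -1, t = 2 (check: 435·(-1) + 219·2 = 3).


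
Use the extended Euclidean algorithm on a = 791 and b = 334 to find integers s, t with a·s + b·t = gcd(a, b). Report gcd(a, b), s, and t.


Euclidean algorithm on (791, 334) — divide until remainder is 0:
  791 = 2 · 334 + 123
  334 = 2 · 123 + 88
  123 = 1 · 88 + 35
  88 = 2 · 35 + 18
  35 = 1 · 18 + 17
  18 = 1 · 17 + 1
  17 = 17 · 1 + 0
gcd(791, 334) = 1.
Track Bezout coefficients alongside the remainders: start with r₀ = 791 = a·1 + b·0 (s = 1, t = 0) and r₁ = 334 = a·0 + b·1 (s = 0, t = 1); each new remainder r_{k+1} = r_{k-1} − q_k·r_k inherits s_{k+1} = s_{k-1} − q_k·s_k, t_{k+1} = t_{k-1} − q_k·t_k, so r_k = a·s_k + b·t_k at every step:
  q = 2: r = 123, s = 1 − 2·0 = 1, t = 0 − 2·1 = -2  (check: 791·1 + 334·(-2) = 123)
  q = 2: r = 88, s = 0 − 2·1 = -2, t = 1 − 2·(-2) = 5  (check: 791·(-2) + 334·5 = 88)
  q = 1: r = 35, s = 1 − 1·(-2) = 3, t = -2 − 1·5 = -7  (check: 791·3 + 334·(-7) = 35)
  q = 2: r = 18, s = -2 − 2·3 = -8, t = 5 − 2·(-7) = 19  (check: 791·(-8) + 334·19 = 18)
  q = 1: r = 17, s = 3 − 1·(-8) = 11, t = -7 − 1·19 = -26  (check: 791·11 + 334·(-26) = 17)
  q = 1: r = 1, s = -8 − 1·11 = -19, t = 19 − 1·(-26) = 45  (check: 791·(-19) + 334·45 = 1)
The row with r = 1 (the gcd) gives the Bezout coefficients s = -19, t = 45.
Result: 791 · (-19) + 334 · (45) = 1.

gcd(791, 334) = 1; s = -19, t = 45 (check: 791·(-19) + 334·45 = 1).


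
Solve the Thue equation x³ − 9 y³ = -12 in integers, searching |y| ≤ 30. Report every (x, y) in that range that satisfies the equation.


The equation is x³ - 9y³ = -12. For fixed y, x³ = 9·y³ − 12, so a solution requires the RHS to be a perfect cube.
Strategy: iterate y from -30 to 30, compute RHS = 9·y³ − 12, and check whether it is a (positive or negative) perfect cube.
Check small values of y:
  y = 0: RHS = -12 is not a perfect cube.
  y = 1: RHS = -3 is not a perfect cube.
  y = -1: RHS = -21 is not a perfect cube.
  y = 2: RHS = 60 is not a perfect cube.
  y = -2: RHS = -84 is not a perfect cube.
  y = 3: RHS = 231 is not a perfect cube.
  y = -3: RHS = -255 is not a perfect cube.
Continuing the search up to |y| = 30 finds no solutions either.
No (x, y) in the scanned range satisfies the equation.

No integer solutions with |y| ≤ 30.


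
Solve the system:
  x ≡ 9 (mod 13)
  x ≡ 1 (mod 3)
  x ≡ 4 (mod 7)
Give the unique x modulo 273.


Moduli 13, 3, 7 are pairwise coprime; by CRT there is a unique solution modulo M = 13 · 3 · 7 = 273.
Solve pairwise, accumulating the modulus:
  Start with x ≡ 9 (mod 13).
  Combine with x ≡ 1 (mod 3): since gcd(13, 3) = 1, we get a unique residue mod 39.
    Write x = 9 + 13·t and substitute into x ≡ 1 (mod 3): 13·t ≡ 1 − 9 = -8 (mod 3).
    Reduce coefficients mod 3: 1·t ≡ 1 (mod 3).
    So t ≡ 1 (mod 3).
    Then x = 9 + 13·1 = 22, valid modulo lcm(13, 3) = 39: x ≡ 22 (mod 39).
  Combine with x ≡ 4 (mod 7): since gcd(39, 7) = 1, we get a unique residue mod 273.
    Write x = 22 + 39·t and substitute into x ≡ 4 (mod 7): 39·t ≡ 4 − 22 = -18 (mod 7).
    Reduce coefficients mod 7: 4·t ≡ 3 (mod 7).
    The inverse of 4 mod 7 is 2 (since 4·2 = 8 = 1·7 + 1), so t ≡ 2·3 = 6 ≡ 6 (mod 7).
    Then x = 22 + 39·6 = 256, valid modulo lcm(39, 7) = 273: x ≡ 256 (mod 273).
Verify: 256 mod 13 = 9 ✓, 256 mod 3 = 1 ✓, 256 mod 7 = 4 ✓.

x ≡ 256 (mod 273).


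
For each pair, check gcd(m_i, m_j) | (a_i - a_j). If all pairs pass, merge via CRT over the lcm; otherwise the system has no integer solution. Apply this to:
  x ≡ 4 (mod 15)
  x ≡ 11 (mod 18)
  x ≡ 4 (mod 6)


Moduli 15, 18, 6 are not pairwise coprime, so CRT works modulo lcm(m_i) when all pairwise compatibility conditions hold.
Pairwise compatibility: gcd(m_i, m_j) must divide a_i - a_j for every pair.
Merge one congruence at a time:
  Start: x ≡ 4 (mod 15).
  Combine with x ≡ 11 (mod 18): gcd(15, 18) = 3, and 11 - 4 = 7 is NOT divisible by 3.
    ⇒ system is inconsistent (no integer solution).

No solution (the system is inconsistent).


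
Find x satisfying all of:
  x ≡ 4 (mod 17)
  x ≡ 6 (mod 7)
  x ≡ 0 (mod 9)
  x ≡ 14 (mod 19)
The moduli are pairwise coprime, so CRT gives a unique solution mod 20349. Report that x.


Product of moduli M = 17 · 7 · 9 · 19 = 20349.
Merge one congruence at a time:
  Start: x ≡ 4 (mod 17).
  Combine with x ≡ 6 (mod 7); new modulus lcm = 119.
    Write x = 4 + 17·t and substitute into x ≡ 6 (mod 7): 17·t ≡ 6 − 4 = 2 (mod 7).
    Reduce coefficients mod 7: 3·t ≡ 2 (mod 7).
    The inverse of 3 mod 7 is 5 (since 3·5 = 15 = 2·7 + 1), so t ≡ 5·2 = 10 ≡ 3 (mod 7).
    Then x = 4 + 17·3 = 55, valid modulo lcm(17, 7) = 119: x ≡ 55 (mod 119).
  Combine with x ≡ 0 (mod 9); new modulus lcm = 1071.
    Write x = 55 + 119·t and substitute into x ≡ 0 (mod 9): 119·t ≡ 0 − 55 = -55 (mod 9).
    Reduce coefficients mod 9: 2·t ≡ 8 (mod 9).
    The inverse of 2 mod 9 is 5 (since 2·5 = 10 = 1·9 + 1), so t ≡ 5·8 = 40 ≡ 4 (mod 9).
    Then x = 55 + 119·4 = 531, valid modulo lcm(119, 9) = 1071: x ≡ 531 (mod 1071).
  Combine with x ≡ 14 (mod 19); new modulus lcm = 20349.
    Write x = 531 + 1071·t and substitute into x ≡ 14 (mod 19): 1071·t ≡ 14 − 531 = -517 (mod 19).
    Reduce coefficients mod 19: 7·t ≡ 15 (mod 19).
    The inverse of 7 mod 19 is 11 (since 7·11 = 77 = 4·19 + 1), so t ≡ 11·15 = 165 ≡ 13 (mod 19).
    Then x = 531 + 1071·13 = 14454, valid modulo lcm(1071, 19) = 20349: x ≡ 14454 (mod 20349).
Verify against each original: 14454 mod 17 = 4, 14454 mod 7 = 6, 14454 mod 9 = 0, 14454 mod 19 = 14.

x ≡ 14454 (mod 20349).


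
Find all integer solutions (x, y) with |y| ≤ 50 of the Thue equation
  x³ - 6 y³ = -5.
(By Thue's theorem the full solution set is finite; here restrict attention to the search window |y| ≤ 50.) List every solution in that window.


The equation is x³ - 6y³ = -5. For fixed y, x³ = 6·y³ − 5, so a solution requires the RHS to be a perfect cube.
Strategy: iterate y from -50 to 50, compute RHS = 6·y³ − 5, and check whether it is a (positive or negative) perfect cube.
Check small values of y:
  y = 0: RHS = -5 is not a perfect cube.
  y = 1: RHS = 1 = (1)³ ⇒ x = 1 works.
  y = -1: RHS = -11 is not a perfect cube.
  y = 2: RHS = 43 is not a perfect cube.
  y = -2: RHS = -53 is not a perfect cube.
  y = 3: RHS = 157 is not a perfect cube.
  y = -3: RHS = -167 is not a perfect cube.
Continuing the search up to |y| = 50 finds no further solutions beyond those listed.
Collected solutions: (1, 1).

Solutions (with |y| ≤ 50): (1, 1).


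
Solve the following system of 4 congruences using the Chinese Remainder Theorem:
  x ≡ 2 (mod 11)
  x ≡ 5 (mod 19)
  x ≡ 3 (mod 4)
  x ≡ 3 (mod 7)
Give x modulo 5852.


Product of moduli M = 11 · 19 · 4 · 7 = 5852.
Merge one congruence at a time:
  Start: x ≡ 2 (mod 11).
  Combine with x ≡ 5 (mod 19); new modulus lcm = 209.
    Write x = 2 + 11·t and substitute into x ≡ 5 (mod 19): 11·t ≡ 5 − 2 = 3 (mod 19).
    The inverse of 11 mod 19 is 7 (since 11·7 = 77 = 4·19 + 1), so t ≡ 7·3 = 21 ≡ 2 (mod 19).
    Then x = 2 + 11·2 = 24, valid modulo lcm(11, 19) = 209: x ≡ 24 (mod 209).
  Combine with x ≡ 3 (mod 4); new modulus lcm = 836.
    Write x = 24 + 209·t and substitute into x ≡ 3 (mod 4): 209·t ≡ 3 − 24 = -21 (mod 4).
    Reduce coefficients mod 4: 1·t ≡ 3 (mod 4).
    So t ≡ 3 (mod 4).
    Then x = 24 + 209·3 = 651, valid modulo lcm(209, 4) = 836: x ≡ 651 (mod 836).
  Combine with x ≡ 3 (mod 7); new modulus lcm = 5852.
    Write x = 651 + 836·t and substitute into x ≡ 3 (mod 7): 836·t ≡ 3 − 651 = -648 (mod 7).
    Reduce coefficients mod 7: 3·t ≡ 3 (mod 7).
    The inverse of 3 mod 7 is 5 (since 3·5 = 15 = 2·7 + 1), so t ≡ 5·3 = 15 ≡ 1 (mod 7).
    Then x = 651 + 836·1 = 1487, valid modulo lcm(836, 7) = 5852: x ≡ 1487 (mod 5852).
Verify against each original: 1487 mod 11 = 2, 1487 mod 19 = 5, 1487 mod 4 = 3, 1487 mod 7 = 3.

x ≡ 1487 (mod 5852).


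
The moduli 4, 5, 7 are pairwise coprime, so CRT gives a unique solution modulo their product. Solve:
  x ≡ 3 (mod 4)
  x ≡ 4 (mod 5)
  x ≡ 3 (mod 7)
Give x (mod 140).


Moduli 4, 5, 7 are pairwise coprime; by CRT there is a unique solution modulo M = 4 · 5 · 7 = 140.
Solve pairwise, accumulating the modulus:
  Start with x ≡ 3 (mod 4).
  Combine with x ≡ 4 (mod 5): since gcd(4, 5) = 1, we get a unique residue mod 20.
    Write x = 3 + 4·t and substitute into x ≡ 4 (mod 5): 4·t ≡ 4 − 3 = 1 (mod 5).
    The inverse of 4 mod 5 is 4 (since 4·4 = 16 = 3·5 + 1), so t ≡ 4·1 = 4 ≡ 4 (mod 5).
    Then x = 3 + 4·4 = 19, valid modulo lcm(4, 5) = 20: x ≡ 19 (mod 20).
  Combine with x ≡ 3 (mod 7): since gcd(20, 7) = 1, we get a unique residue mod 140.
    Write x = 19 + 20·t and substitute into x ≡ 3 (mod 7): 20·t ≡ 3 − 19 = -16 (mod 7).
    Reduce coefficients mod 7: 6·t ≡ 5 (mod 7).
    The inverse of 6 mod 7 is 6 (since 6·6 = 36 = 5·7 + 1), so t ≡ 6·5 = 30 ≡ 2 (mod 7).
    Then x = 19 + 20·2 = 59, valid modulo lcm(20, 7) = 140: x ≡ 59 (mod 140).
Verify: 59 mod 4 = 3 ✓, 59 mod 5 = 4 ✓, 59 mod 7 = 3 ✓.

x ≡ 59 (mod 140).


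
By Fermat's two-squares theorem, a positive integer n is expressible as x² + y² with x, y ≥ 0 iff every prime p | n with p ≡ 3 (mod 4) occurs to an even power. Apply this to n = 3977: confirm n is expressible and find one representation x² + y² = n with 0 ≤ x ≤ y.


Step 1: Factor n = 3977 = 41 · 97.
Step 2: Check the mod-4 condition on each prime factor: 41 ≡ 1 (mod 4), exponent 1; 97 ≡ 1 (mod 4), exponent 1.
All primes ≡ 3 (mod 4) appear to even exponent (or don't appear), so by the two-squares theorem n IS expressible as a sum of two squares.
Step 3: Build a representation. Here n = 41 · 97 is a product of primes ≡ 1 (mod 4). Each prime p ≡ 1 (mod 4) is itself a sum of two squares; find a² by testing p − a² for a perfect square:
  41: 41 − 1² = 40, 41 − 2² = 37, 41 − 3² = 32, 41 − 4² = 25 = 5² ⇒ 41 = 4² + 5².
  97: 97 − 1² = 96, 97 − 2² = 93, 97 − 3² = 88, 97 − 4² = 81 = 9² ⇒ 97 = 4² + 9².
  Combine using the Brahmagupta–Fibonacci identity (a² + b²)(c² + d²) = (ac − bd)² + (ad + bc)² = (ac + bd)² + (ad − bc)²:
  41 · 97 = 3977: from (4² + 5²)(4² + 9²), take (4·4 − 5·9, 4·9 + 5·4) = (16 − 45, 36 + 20) = (-29, 56); dropping signs (only squares matter) gives (29, 56); check 29² + 56² = 841 + 3136 = 3977 ✓.
Step 4: Order so x ≤ y and verify: 29² + 56² = 841 + 3136 = 3977 = n. ✓

n = 3977 = 29² + 56² (one valid representation with x ≤ y).


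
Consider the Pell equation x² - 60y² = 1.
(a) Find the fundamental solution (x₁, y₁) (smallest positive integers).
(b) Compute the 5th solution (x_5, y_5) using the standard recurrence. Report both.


Step 1: Find the fundamental solution (x₁, y₁) of x² - 60y² = 1.
  Expand √60 as a continued fraction. a₀ = ⌊√60⌋ = 7; iterate m_{k+1} = d_k·a_k − m_k, d_{k+1} = (60 − m_{k+1}²)/d_k, a_{k+1} = ⌊(a₀ + m_{k+1})/d_{k+1}⌋ (starting m₀ = 0, d₀ = 1), with convergents p_k = a_k·p_{k-1} + p_{k-2}, q_k = a_k·q_{k-1} + q_{k-2} (p₋₁ = 1, q₋₁ = 0):
  k = 0: a₀ = 7; p₀/q₀ = 7/1; p₀² − 60·q₀² = 49 − 60 = -11.
  k = 1: m = 7, d = 11, a = ⌊(7 + 7)/11⌋ = 1; p/q = (1·7 + 1)/(1·1 + 0) = 8/1; p² − 60·q² = 64 − 60 = 4.
  k = 2: m = 4, d = 4, a = ⌊(7 + 4)/4⌋ = 2; p/q = (2·8 + 7)/(2·1 + 1) = 23/3; p² − 60·q² = 529 − 540 = -11.
  k = 3: m = 4, d = 11, a = ⌊(7 + 4)/11⌋ = 1; p/q = (1·23 + 8)/(1·3 + 1) = 31/4; p² − 60·q² = 961 − 960 = 1.
  The first convergent with p² − 60·q² = 1 gives the fundamental solution (x₁, y₁) = (31, 4).
Step 2: Apply the recurrence (x_{n+1}, y_{n+1}) = (x₁x_n + 60y₁y_n, x₁y_n + y₁x_n) repeatedly.
  From (x_1, y_1) = (31, 4): x_2 = 31·31 + 60·4·4 = 1921; y_2 = 31·4 + 4·31 = 248.
  From (x_2, y_2) = (1921, 248): x_3 = 31·1921 + 60·4·248 = 119071; y_3 = 31·248 + 4·1921 = 15372.
  From (x_3, y_3) = (119071, 15372): x_4 = 31·119071 + 60·4·15372 = 7380481; y_4 = 31·15372 + 4·119071 = 952816.
  From (x_4, y_4) = (7380481, 952816): x_5 = 31·7380481 + 60·4·952816 = 457470751; y_5 = 31·952816 + 4·7380481 = 59059220.
Step 3: Verify x_5² - 60·y_5² = 209279488020504001 - 209279488020504000 = 1 (should be 1). ✓

(x_1, y_1) = (31, 4); (x_5, y_5) = (457470751, 59059220).


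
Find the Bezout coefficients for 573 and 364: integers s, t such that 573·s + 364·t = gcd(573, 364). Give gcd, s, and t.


Euclidean algorithm on (573, 364) — divide until remainder is 0:
  573 = 1 · 364 + 209
  364 = 1 · 209 + 155
  209 = 1 · 155 + 54
  155 = 2 · 54 + 47
  54 = 1 · 47 + 7
  47 = 6 · 7 + 5
  7 = 1 · 5 + 2
  5 = 2 · 2 + 1
  2 = 2 · 1 + 0
gcd(573, 364) = 1.
Track Bezout coefficients alongside the remainders: start with r₀ = 573 = a·1 + b·0 (s = 1, t = 0) and r₁ = 364 = a·0 + b·1 (s = 0, t = 1); each new remainder r_{k+1} = r_{k-1} − q_k·r_k inherits s_{k+1} = s_{k-1} − q_k·s_k, t_{k+1} = t_{k-1} − q_k·t_k, so r_k = a·s_k + b·t_k at every step:
  q = 1: r = 209, s = 1 − 1·0 = 1, t = 0 − 1·1 = -1  (check: 573·1 + 364·(-1) = 209)
  q = 1: r = 155, s = 0 − 1·1 = -1, t = 1 − 1·(-1) = 2  (check: 573·(-1) + 364·2 = 155)
  q = 1: r = 54, s = 1 − 1·(-1) = 2, t = -1 − 1·2 = -3  (check: 573·2 + 364·(-3) = 54)
  q = 2: r = 47, s = -1 − 2·2 = -5, t = 2 − 2·(-3) = 8  (check: 573·(-5) + 364·8 = 47)
  q = 1: r = 7, s = 2 − 1·(-5) = 7, t = -3 − 1·8 = -11  (check: 573·7 + 364·(-11) = 7)
  q = 6: r = 5, s = -5 − 6·7 = -47, t = 8 − 6·(-11) = 74  (check: 573·(-47) + 364·74 = 5)
  q = 1: r = 2, s = 7 − 1·(-47) = 54, t = -11 − 1·74 = -85  (check: 573·54 + 364·(-85) = 2)
  q = 2: r = 1, s = -47 − 2·54 = -155, t = 74 − 2·(-85) = 244  (check: 573·(-155) + 364·244 = 1)
The row with r = 1 (the gcd) gives the Bezout coefficients s = -155, t = 244.
Result: 573 · (-155) + 364 · (244) = 1.

gcd(573, 364) = 1; s = -155, t = 244 (check: 573·(-155) + 364·244 = 1).


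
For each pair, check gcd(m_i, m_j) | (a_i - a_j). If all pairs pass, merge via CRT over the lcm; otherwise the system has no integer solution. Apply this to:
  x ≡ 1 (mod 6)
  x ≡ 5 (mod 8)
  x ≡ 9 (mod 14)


Moduli 6, 8, 14 are not pairwise coprime, so CRT works modulo lcm(m_i) when all pairwise compatibility conditions hold.
Pairwise compatibility: gcd(m_i, m_j) must divide a_i - a_j for every pair.
Merge one congruence at a time:
  Start: x ≡ 1 (mod 6).
  Combine with x ≡ 5 (mod 8): gcd(6, 8) = 2; 5 - 1 = 4, which IS divisible by 2, so compatible.
    Write x = 1 + 6·t and substitute into x ≡ 5 (mod 8): 6·t ≡ 5 − 1 = 4 (mod 8).
    Divide the congruence (and modulus) by g = 2: 3·t ≡ 2 (mod 4).
    The inverse of 3 mod 4 is 3 (since 3·3 = 9 = 2·4 + 1), so t ≡ 3·2 = 6 ≡ 2 (mod 4).
    Then x = 1 + 6·2 = 13, valid modulo lcm(6, 8) = 24: x ≡ 13 (mod 24).
  Combine with x ≡ 9 (mod 14): gcd(24, 14) = 2; 9 - 13 = -4, which IS divisible by 2, so compatible.
    Write x = 13 + 24·t and substitute into x ≡ 9 (mod 14): 24·t ≡ 9 − 13 = -4 (mod 14).
    Divide the congruence (and modulus) by g = 2: 12·t ≡ -2 (mod 7).
    Reduce coefficients mod 7: 5·t ≡ 5 (mod 7).
    The inverse of 5 mod 7 is 3 (since 5·3 = 15 = 2·7 + 1), so t ≡ 3·5 = 15 ≡ 1 (mod 7).
    Then x = 13 + 24·1 = 37, valid modulo lcm(24, 14) = 168: x ≡ 37 (mod 168).
Verify: 37 mod 6 = 1, 37 mod 8 = 5, 37 mod 14 = 9.

x ≡ 37 (mod 168).
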